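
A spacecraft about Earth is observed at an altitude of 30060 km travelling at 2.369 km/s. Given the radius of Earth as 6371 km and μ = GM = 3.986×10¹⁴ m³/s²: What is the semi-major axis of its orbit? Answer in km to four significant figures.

r = 6371 + 30060 = 36431 km = 3.643×10⁷ m.
Specific orbital energy ε = v²/2 − μ/r = (2369)²/2 − 3.986×10¹⁴/3.643×10⁷ = -8.135×10⁶ J/kg.
Since ε = −μ/(2a), a = −μ/(2ε) = 2.450×10⁷ m = 24499 km.

a ≈ 24500 km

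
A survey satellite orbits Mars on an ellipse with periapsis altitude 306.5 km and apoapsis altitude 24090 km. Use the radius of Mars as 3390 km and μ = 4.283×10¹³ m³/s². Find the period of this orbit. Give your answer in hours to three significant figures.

r_p = 3390 + 306.5 = 3696.5 km = 3.6965×10⁶ m.
r_a = 3390 + 24090 = 27480 km = 2.7480×10⁷ m.
Semi-major axis a = (r_p + r_a)/2 = (3696.5 + 27480)/2 = 15588 km = 1.559×10⁷ m.
By Kepler's third law T = 2π√(a³/μ) = 2π × 9.404×10³ = 5.909×10⁴ s.
= 16.41 hours.

T ≈ 16.4 hours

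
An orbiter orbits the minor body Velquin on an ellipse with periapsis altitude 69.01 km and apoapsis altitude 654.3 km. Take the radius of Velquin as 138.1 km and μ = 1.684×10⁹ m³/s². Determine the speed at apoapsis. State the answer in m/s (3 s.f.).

r_p = 138.1 + 69.01 = 207.11 km = 2.0711×10⁵ m.
r_a = 138.1 + 654.3 = 792.40 km = 7.9240×10⁵ m.
Semi-major axis a = (r_p + r_a)/2 = 499.75 km = 4.998×10⁵ m.
Vis-viva: v² = μ(2/r − 1/a) = 1.684×10⁹ × (2.524×10⁻⁶ − 2.001×10⁻⁶) = 8.807×10² m²/s².
v = 29.68 m/s.

v ≈ 29.7 m/s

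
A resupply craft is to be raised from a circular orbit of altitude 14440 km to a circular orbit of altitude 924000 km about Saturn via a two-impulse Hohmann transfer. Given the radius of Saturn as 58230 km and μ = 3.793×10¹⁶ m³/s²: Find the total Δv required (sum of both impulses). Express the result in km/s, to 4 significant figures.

r₁ = 58230 + 14440 = 72670 km = 7.2670×10⁷ m.
r₂ = 58230 + 924000 = 982230 km = 9.8223×10⁸ m.
Transfer ellipse a_t = (r₁ + r₂)/2 = 5.274×10⁸ m.
At r₁: circular v_c1 = √(μ/r₁) = 22850 m/s; transfer-perikrone v_p = √[μ(2/r₁ − 1/a_t)] = 31180 m/s.
Δv₁ = v_p − v_c1 = 8330 m/s.
At r₂: circular v_c2 = √(μ/r₂) = 6214 m/s; transfer-apokrone v_a = √[μ(2/r₂ − 1/a_t)] = 2307 m/s.
Δv₂ = v_c2 − v_a = 3908 m/s.
Total Δv = Δv₁ + Δv₂ = 12240 m/s = 12.24 km/s.

Δv_total ≈ 12.24 km/s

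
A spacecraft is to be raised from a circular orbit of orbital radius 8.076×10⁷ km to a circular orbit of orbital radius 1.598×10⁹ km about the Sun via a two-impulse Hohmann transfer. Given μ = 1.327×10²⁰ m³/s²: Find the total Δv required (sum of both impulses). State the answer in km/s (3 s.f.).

Δv_total ≈ 21.7 km/s

r₁ = 8.076×10⁷ km = 8.076×10¹⁰ m.
r₂ = 1.598×10⁹ km = 1.598×10¹² m.
Transfer ellipse a_t = (r₁ + r₂)/2 = 8.394×10¹¹ m.
At r₁: circular v_c1 = √(μ/r₁) = 40540 m/s; transfer-perihelion v_p = √[μ(2/r₁ − 1/a_t)] = 55930 m/s.
Δv₁ = v_p − v_c1 = 15390 m/s.
At r₂: circular v_c2 = √(μ/r₂) = 9113 m/s; transfer-aphelion v_a = √[μ(2/r₂ − 1/a_t)] = 2827 m/s.
Δv₂ = v_c2 − v_a = 6286 m/s.
Total Δv = Δv₁ + Δv₂ = 21680 m/s = 21.68 km/s.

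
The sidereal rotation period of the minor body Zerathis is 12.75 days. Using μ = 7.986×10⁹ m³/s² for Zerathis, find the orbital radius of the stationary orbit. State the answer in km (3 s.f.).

r_sync ≈ 6260 km

T = 12.75 days = 1.102×10⁶ s.
A synchronous orbit has period T, so by Kepler's third law a = (μT²/4π²)^(1/3).
μT²/4π² = 7.986×10⁹ × (1.102×10⁶)² / 39.48 = 2.455×10²⁰ m³.
a = 6.261×10⁶ m = 6261.4 km.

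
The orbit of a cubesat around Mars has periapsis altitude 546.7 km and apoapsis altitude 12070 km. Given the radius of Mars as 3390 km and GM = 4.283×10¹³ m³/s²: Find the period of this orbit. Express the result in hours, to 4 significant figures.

T ≈ 8.055 hours

r_p = 3390 + 546.7 = 3936.7 km = 3.9367×10⁶ m.
r_a = 3390 + 12070 = 15460 km = 1.5460×10⁷ m.
Semi-major axis a = (r_p + r_a)/2 = (3936.7 + 15460)/2 = 9698.4 km = 9.698×10⁶ m.
By Kepler's third law T = 2π√(a³/μ) = 2π × 4.615×10³ = 2.900×10⁴ s.
= 8.055 hours.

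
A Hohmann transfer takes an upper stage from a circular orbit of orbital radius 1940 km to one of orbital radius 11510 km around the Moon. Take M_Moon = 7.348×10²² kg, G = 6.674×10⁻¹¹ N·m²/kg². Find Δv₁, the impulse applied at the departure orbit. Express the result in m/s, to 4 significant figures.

μ = GM = 6.674×10⁻¹¹ × 7.348×10²² = 4.904×10¹² m³/s².
r₁ = 1940 km = 1.940×10⁶ m.
r₂ = 11510 km = 1.151×10⁷ m.
Transfer ellipse a_t = (r₁ + r₂)/2 = 6.725×10⁶ m.
At r₁: circular v_c1 = √(μ/r₁) = 1590 m/s; transfer-perilune v_p = √[μ(2/r₁ − 1/a_t)] = 2080 m/s.
Δv₁ = v_p − v_c1 = 490.1 m/s.

Δv ≈ 490.1 m/s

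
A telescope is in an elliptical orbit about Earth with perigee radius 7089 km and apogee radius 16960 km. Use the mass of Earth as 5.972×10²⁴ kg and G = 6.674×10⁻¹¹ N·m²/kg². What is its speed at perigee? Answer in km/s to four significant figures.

v ≈ 8.905 km/s

μ = GM = 6.674×10⁻¹¹ × 5.972×10²⁴ = 3.986×10¹⁴ m³/s².
Semi-major axis a = (r_p + r_a)/2 = 12024 km = 1.202×10⁷ m.
Vis-viva: v² = μ(2/r − 1/a) = 3.986×10¹⁴ × (2.821×10⁻⁷ − 8.316×10⁻⁸) = 7.930×10⁷ m²/s².
v = 8905 m/s = 8.905 km/s.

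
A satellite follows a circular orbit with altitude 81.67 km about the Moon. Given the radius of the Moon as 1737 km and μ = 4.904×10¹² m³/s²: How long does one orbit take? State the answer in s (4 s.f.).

T ≈ 6959 s

r = 1737 + 81.67 = 1818.7 km = 1.8187×10⁶ m.
Kepler's third law: T = 2π√(r³/μ) = 2π√((1.819×10⁶)³ / 4.904×10¹²).
r³/μ = 1.227×10⁶ s², so T = 2π × 1.108×10³ = 6.959×10³ s.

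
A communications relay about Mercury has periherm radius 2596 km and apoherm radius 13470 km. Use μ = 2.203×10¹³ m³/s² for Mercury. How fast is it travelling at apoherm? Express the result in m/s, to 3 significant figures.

v ≈ 727 m/s

Semi-major axis a = (r_p + r_a)/2 = 8033.0 km = 8.033×10⁶ m.
Vis-viva: v² = μ(2/r − 1/a) = 2.203×10¹³ × (1.485×10⁻⁷ − 1.245×10⁻⁷) = 5.285×10⁵ m²/s².
v = 727.0 m/s.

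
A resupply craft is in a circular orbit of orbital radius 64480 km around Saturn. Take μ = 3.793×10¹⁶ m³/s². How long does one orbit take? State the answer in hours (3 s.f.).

T ≈ 4.64 hours

r = 64480 km = 6.448×10⁷ m.
Kepler's third law: T = 2π√(r³/μ) = 2π√((6.448×10⁷)³ / 3.793×10¹⁶).
r³/μ = 7.068×10⁶ s², so T = 2π × 2.659×10³ = 1.670×10⁴ s.
Converting: 1.670×10⁴ s ÷ 3600 = 4.640 hours.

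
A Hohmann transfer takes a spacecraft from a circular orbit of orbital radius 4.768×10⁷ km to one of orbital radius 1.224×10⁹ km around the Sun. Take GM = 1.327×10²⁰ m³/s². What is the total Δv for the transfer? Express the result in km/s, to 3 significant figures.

Δv_total ≈ 28.0 km/s

r₁ = 4.768×10⁷ km = 4.768×10¹⁰ m.
r₂ = 1.224×10⁹ km = 1.224×10¹² m.
Transfer ellipse a_t = (r₁ + r₂)/2 = 6.358×10¹¹ m.
At r₁: circular v_c1 = √(μ/r₁) = 52760 m/s; transfer-perihelion v_p = √[μ(2/r₁ − 1/a_t)] = 73200 m/s.
Δv₁ = v_p − v_c1 = 20440 m/s.
At r₂: circular v_c2 = √(μ/r₂) = 10410 m/s; transfer-aphelion v_a = √[μ(2/r₂ − 1/a_t)] = 2851 m/s.
Δv₂ = v_c2 − v_a = 7561 m/s.
Total Δv = Δv₁ + Δv₂ = 28000 m/s = 28.00 km/s.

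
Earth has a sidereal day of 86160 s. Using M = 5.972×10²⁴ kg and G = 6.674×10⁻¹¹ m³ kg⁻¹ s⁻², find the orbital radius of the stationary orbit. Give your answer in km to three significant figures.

r_sync ≈ 42200 km

μ = GM = 6.674×10⁻¹¹ × 5.972×10²⁴ = 3.986×10¹⁴ m³/s².
A synchronous orbit has period T, so by Kepler's third law a = (μT²/4π²)^(1/3).
μT²/4π² = 3.986×10¹⁴ × (8.616×10⁴)² / 39.48 = 7.495×10²² m³.
a = 4.216×10⁷ m = 42162 km.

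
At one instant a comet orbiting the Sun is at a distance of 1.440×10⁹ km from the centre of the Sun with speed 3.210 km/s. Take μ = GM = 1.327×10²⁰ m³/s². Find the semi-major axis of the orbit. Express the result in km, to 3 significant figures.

a ≈ 7.63×10⁸ km

r = 1.440×10¹² m.
Specific orbital energy ε = v²/2 − μ/r = (3210)²/2 − 1.327×10²⁰/1.440×10¹² = -8.700×10⁷ J/kg.
Since ε = −μ/(2a), a = −μ/(2ε) = 7.626×10¹¹ m = 7.6264×10⁸ km.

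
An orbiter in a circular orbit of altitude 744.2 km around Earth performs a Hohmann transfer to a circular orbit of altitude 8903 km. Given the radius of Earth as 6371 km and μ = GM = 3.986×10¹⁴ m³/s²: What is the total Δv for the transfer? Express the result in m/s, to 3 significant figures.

r₁ = 6371 + 744.2 = 7115.2 km = 7.1152×10⁶ m.
r₂ = 6371 + 8903 = 15274 km = 1.5274×10⁷ m.
Transfer ellipse a_t = (r₁ + r₂)/2 = 1.119×10⁷ m.
At r₁: circular v_c1 = √(μ/r₁) = 7485 m/s; transfer-perigee v_p = √[μ(2/r₁ − 1/a_t)] = 8743 m/s.
Δv₁ = v_p − v_c1 = 1258 m/s.
At r₂: circular v_c2 = √(μ/r₂) = 5108 m/s; transfer-apogee v_a = √[μ(2/r₂ − 1/a_t)] = 4073 m/s.
Δv₂ = v_c2 − v_a = 1036 m/s.
Total Δv = Δv₁ + Δv₂ = 2294 m/s.

Δv_total ≈ 2290 m/s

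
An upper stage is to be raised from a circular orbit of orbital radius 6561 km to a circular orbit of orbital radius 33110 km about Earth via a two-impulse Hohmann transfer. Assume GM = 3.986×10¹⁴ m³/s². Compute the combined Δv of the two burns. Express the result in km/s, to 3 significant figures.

r₁ = 6561 km = 6.561×10⁶ m.
r₂ = 33110 km = 3.311×10⁷ m.
Transfer ellipse a_t = (r₁ + r₂)/2 = 1.984×10⁷ m.
At r₁: circular v_c1 = √(μ/r₁) = 7794 m/s; transfer-perigee v_p = √[μ(2/r₁ − 1/a_t)] = 10070 m/s.
Δv₁ = v_p − v_c1 = 2276 m/s.
At r₂: circular v_c2 = √(μ/r₂) = 3470 m/s; transfer-apogee v_a = √[μ(2/r₂ − 1/a_t)] = 1996 m/s.
Δv₂ = v_c2 − v_a = 1474 m/s.
Total Δv = Δv₁ + Δv₂ = 3750 m/s = 3.750 km/s.

Δv_total ≈ 3.75 km/s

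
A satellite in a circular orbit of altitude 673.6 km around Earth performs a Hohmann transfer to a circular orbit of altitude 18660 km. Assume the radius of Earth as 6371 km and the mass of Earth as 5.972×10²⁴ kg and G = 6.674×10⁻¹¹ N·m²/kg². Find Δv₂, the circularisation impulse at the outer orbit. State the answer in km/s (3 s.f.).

μ = GM = 6.674×10⁻¹¹ × 5.972×10²⁴ = 3.986×10¹⁴ m³/s².
r₁ = 6371 + 673.6 = 7044.6 km = 7.0446×10⁶ m.
r₂ = 6371 + 18660 = 25031 km = 2.5031×10⁷ m.
Transfer ellipse a_t = (r₁ + r₂)/2 = 1.604×10⁷ m.
At r₁: circular v_c1 = √(μ/r₁) = 7522 m/s; transfer-perigee v_p = √[μ(2/r₁ − 1/a_t)] = 9397 m/s.
At r₂: circular v_c2 = √(μ/r₂) = 3990 m/s; transfer-apogee v_a = √[μ(2/r₂ − 1/a_t)] = 2645 m/s.
Δv₂ = v_c2 − v_a = 1346 m/s.
= 1.346 km/s.

Δv ≈ 1.35 km/s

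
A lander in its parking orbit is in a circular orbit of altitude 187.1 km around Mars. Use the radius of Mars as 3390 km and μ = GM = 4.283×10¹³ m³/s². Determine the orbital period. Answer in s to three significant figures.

r = 3390 + 187.1 = 3577.1 km = 3.5771×10⁶ m.
Kepler's third law: T = 2π√(r³/μ) = 2π√((3.577×10⁶)³ / 4.283×10¹³).
r³/μ = 1.069×10⁶ s², so T = 2π × 1.034×10³ = 6.495×10³ s.

T ≈ 6500 s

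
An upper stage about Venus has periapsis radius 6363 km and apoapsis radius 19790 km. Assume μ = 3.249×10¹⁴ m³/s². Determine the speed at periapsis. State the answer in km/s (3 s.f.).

Semi-major axis a = (r_p + r_a)/2 = 13076 km = 1.308×10⁷ m.
Vis-viva: v² = μ(2/r − 1/a) = 3.249×10¹⁴ × (3.143×10⁻⁷ − 7.647×10⁻⁸) = 7.728×10⁷ m²/s².
v = 8791 m/s = 8.791 km/s.

v ≈ 8.79 km/s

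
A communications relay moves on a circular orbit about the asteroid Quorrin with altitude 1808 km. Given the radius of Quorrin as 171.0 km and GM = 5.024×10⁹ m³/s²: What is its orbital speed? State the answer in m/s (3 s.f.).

v ≈ 50.4 m/s

r = 171.0 + 1808 = 1979.0 km = 1.9790×10⁶ m.
For a circular orbit v = √(μ/r) = √(5.024×10⁹ / 1.979×10⁶) = √(2.539×10³) = 50.39 m/s.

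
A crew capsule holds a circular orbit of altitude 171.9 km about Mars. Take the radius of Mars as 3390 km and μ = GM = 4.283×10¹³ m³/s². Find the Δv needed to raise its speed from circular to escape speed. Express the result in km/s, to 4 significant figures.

Δv ≈ 1.436 km/s

r = 3390 + 171.9 = 3561.9 km = 3.5619×10⁶ m.
Circular speed v_c = √(μ/r) = 3468 m/s.
Escape speed v_esc = √(2μ/r) = √2 × v_c = 4904 m/s.
Δv = v_esc − v_c = 1436 m/s = 1.436 km/s.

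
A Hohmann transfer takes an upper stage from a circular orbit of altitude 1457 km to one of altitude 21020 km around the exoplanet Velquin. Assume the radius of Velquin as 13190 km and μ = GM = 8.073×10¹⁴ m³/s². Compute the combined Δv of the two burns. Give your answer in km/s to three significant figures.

r₁ = 13190 + 1457 = 14647 km = 1.4647×10⁷ m.
r₂ = 13190 + 21020 = 34210 km = 3.4210×10⁷ m.
Transfer ellipse a_t = (r₁ + r₂)/2 = 2.443×10⁷ m.
At r₁: circular v_c1 = √(μ/r₁) = 7424 m/s; transfer-periapsis v_p = √[μ(2/r₁ − 1/a_t)] = 8786 m/s.
Δv₁ = v_p − v_c1 = 1362 m/s.
At r₂: circular v_c2 = √(μ/r₂) = 4858 m/s; transfer-apoapsis v_a = √[μ(2/r₂ − 1/a_t)] = 3762 m/s.
Δv₂ = v_c2 − v_a = 1096 m/s.
Total Δv = Δv₁ + Δv₂ = 2458 m/s = 2.458 km/s.

Δv_total ≈ 2.46 km/s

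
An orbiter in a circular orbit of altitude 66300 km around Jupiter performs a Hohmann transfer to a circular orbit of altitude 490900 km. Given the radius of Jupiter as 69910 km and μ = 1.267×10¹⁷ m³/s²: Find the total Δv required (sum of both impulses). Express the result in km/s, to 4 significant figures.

Δv_total ≈ 13.82 km/s

r₁ = 69910 + 66300 = 136210 km = 1.3621×10⁸ m.
r₂ = 69910 + 490900 = 560810 km = 5.6081×10⁸ m.
Transfer ellipse a_t = (r₁ + r₂)/2 = 3.485×10⁸ m.
At r₁: circular v_c1 = √(μ/r₁) = 30500 m/s; transfer-perijove v_p = √[μ(2/r₁ − 1/a_t)] = 38690 m/s.
Δv₁ = v_p − v_c1 = 8190 m/s.
At r₂: circular v_c2 = √(μ/r₂) = 15030 m/s; transfer-apojove v_a = √[μ(2/r₂ − 1/a_t)] = 9397 m/s.
Δv₂ = v_c2 − v_a = 5634 m/s.
Total Δv = Δv₁ + Δv₂ = 13820 m/s = 13.82 km/s.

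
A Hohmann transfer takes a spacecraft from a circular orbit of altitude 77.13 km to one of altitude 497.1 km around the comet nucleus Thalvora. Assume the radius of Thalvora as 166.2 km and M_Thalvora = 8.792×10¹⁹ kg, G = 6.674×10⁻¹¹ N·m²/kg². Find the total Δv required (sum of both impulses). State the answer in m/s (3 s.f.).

Δv_total ≈ 57.7 m/s

μ = GM = 6.674×10⁻¹¹ × 8.792×10¹⁹ = 5.868×10⁹ m³/s².
r₁ = 166.2 + 77.13 = 243.33 km = 2.4333×10⁵ m.
r₂ = 166.2 + 497.1 = 663.30 km = 6.6330×10⁵ m.
Transfer ellipse a_t = (r₁ + r₂)/2 = 4.533×10⁵ m.
At r₁: circular v_c1 = √(μ/r₁) = 155.3 m/s; transfer-periapsis v_p = √[μ(2/r₁ − 1/a_t)] = 187.8 m/s.
Δv₁ = v_p − v_c1 = 32.55 m/s.
At r₂: circular v_c2 = √(μ/r₂) = 94.06 m/s; transfer-apoapsis v_a = √[μ(2/r₂ − 1/a_t)] = 68.91 m/s.
Δv₂ = v_c2 − v_a = 25.15 m/s.
Total Δv = Δv₁ + Δv₂ = 57.70 m/s.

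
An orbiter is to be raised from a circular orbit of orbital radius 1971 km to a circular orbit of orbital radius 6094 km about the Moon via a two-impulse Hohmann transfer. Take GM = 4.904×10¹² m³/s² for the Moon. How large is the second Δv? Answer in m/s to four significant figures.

r₁ = 1971 km = 1.971×10⁶ m.
r₂ = 6094 km = 6.094×10⁶ m.
Transfer ellipse a_t = (r₁ + r₂)/2 = 4.032×10⁶ m.
At r₁: circular v_c1 = √(μ/r₁) = 1577 m/s; transfer-perilune v_p = √[μ(2/r₁ − 1/a_t)] = 1939 m/s.
At r₂: circular v_c2 = √(μ/r₂) = 897.1 m/s; transfer-apolune v_a = √[μ(2/r₂ − 1/a_t)] = 627.2 m/s.
Δv₂ = v_c2 − v_a = 269.9 m/s.

Δv ≈ 269.9 m/s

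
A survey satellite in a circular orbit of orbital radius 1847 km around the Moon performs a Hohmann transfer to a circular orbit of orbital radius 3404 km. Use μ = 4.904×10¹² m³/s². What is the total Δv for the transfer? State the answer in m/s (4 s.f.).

Δv_total ≈ 419.5 m/s

r₁ = 1847 km = 1.847×10⁶ m.
r₂ = 3404 km = 3.404×10⁶ m.
Transfer ellipse a_t = (r₁ + r₂)/2 = 2.626×10⁶ m.
At r₁: circular v_c1 = √(μ/r₁) = 1629 m/s; transfer-perilune v_p = √[μ(2/r₁ − 1/a_t)] = 1855 m/s.
Δv₁ = v_p − v_c1 = 225.9 m/s.
At r₂: circular v_c2 = √(μ/r₂) = 1200 m/s; transfer-apolune v_a = √[μ(2/r₂ − 1/a_t)] = 1007 m/s.
Δv₂ = v_c2 − v_a = 193.6 m/s.
Total Δv = Δv₁ + Δv₂ = 419.5 m/s.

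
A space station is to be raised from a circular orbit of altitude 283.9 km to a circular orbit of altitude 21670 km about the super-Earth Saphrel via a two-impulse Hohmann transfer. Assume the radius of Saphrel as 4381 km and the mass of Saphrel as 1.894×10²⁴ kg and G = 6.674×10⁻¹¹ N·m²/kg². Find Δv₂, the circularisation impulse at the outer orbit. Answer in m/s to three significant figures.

μ = GM = 6.674×10⁻¹¹ × 1.894×10²⁴ = 1.264×10¹⁴ m³/s².
r₁ = 4381 + 283.9 = 4664.9 km = 4.6649×10⁶ m.
r₂ = 4381 + 21670 = 26051 km = 2.6051×10⁷ m.
Transfer ellipse a_t = (r₁ + r₂)/2 = 1.536×10⁷ m.
At r₁: circular v_c1 = √(μ/r₁) = 5205 m/s; transfer-periapsis v_p = √[μ(2/r₁ − 1/a_t)] = 6780 m/s.
At r₂: circular v_c2 = √(μ/r₂) = 2203 m/s; transfer-apoapsis v_a = √[μ(2/r₂ − 1/a_t)] = 1214 m/s.
Δv₂ = v_c2 − v_a = 988.8 m/s.

Δv ≈ 989 m/s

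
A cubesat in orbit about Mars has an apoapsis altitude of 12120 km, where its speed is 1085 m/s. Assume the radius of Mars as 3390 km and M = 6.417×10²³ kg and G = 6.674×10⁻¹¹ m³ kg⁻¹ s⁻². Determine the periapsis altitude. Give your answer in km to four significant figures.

μ = GM = 6.674×10⁻¹¹ × 6.417×10²³ = 4.283×10¹³ m³/s².
r_a = 3390 + 12120 = 15510 km = 1.551×10⁷ m.
Specific energy ε = v²/2 − μ/r = -2.173×10⁶ J/kg, so a = −μ/(2ε) = 9.856×10⁶ m.
The apsides satisfy r_p + r_a = 2a, so the periapsis radius is 2a − r_a = 4.202×10⁶ m = 4202.0 km.
Periapsis altitude = 4202.0 − 3390 = 811.97 km.

periapsis altitude ≈ 812.0 km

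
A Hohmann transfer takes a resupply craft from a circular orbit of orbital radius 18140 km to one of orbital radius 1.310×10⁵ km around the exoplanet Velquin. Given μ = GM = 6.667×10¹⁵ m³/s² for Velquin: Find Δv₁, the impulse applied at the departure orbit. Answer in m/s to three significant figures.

Δv ≈ 6240 m/s

r₁ = 18140 km = 1.814×10⁷ m.
r₂ = 1.310×10⁵ km = 1.310×10⁸ m.
Transfer ellipse a_t = (r₁ + r₂)/2 = 7.457×10⁷ m.
At r₁: circular v_c1 = √(μ/r₁) = 19170 m/s; transfer-periapsis v_p = √[μ(2/r₁ − 1/a_t)] = 25410 m/s.
Δv₁ = v_p − v_c1 = 6239 m/s.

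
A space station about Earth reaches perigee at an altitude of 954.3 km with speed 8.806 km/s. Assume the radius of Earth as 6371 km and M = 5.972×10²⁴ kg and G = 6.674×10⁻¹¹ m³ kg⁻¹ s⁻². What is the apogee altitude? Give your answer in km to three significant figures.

apogee altitude ≈ 11800 km

μ = GM = 6.674×10⁻¹¹ × 5.972×10²⁴ = 3.986×10¹⁴ m³/s².
r_p = 6371 + 954.3 = 7325.3 km = 7.325×10⁶ m.
Specific energy ε = v²/2 − μ/r = -1.564×10⁷ J/kg, so a = −μ/(2ε) = 1.274×10⁷ m.
The apsides satisfy r_p + r_a = 2a, so the apogee radius is 2a − r_p = 1.816×10⁷ m = 18163 km.
Apogee altitude = 18163 − 6371 = 11792 km.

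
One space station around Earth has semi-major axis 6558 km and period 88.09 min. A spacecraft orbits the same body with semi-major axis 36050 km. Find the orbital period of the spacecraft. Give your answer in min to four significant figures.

T₂ ≈ 1135 min

Kepler's third law: T² ∝ a³, so T₂ = T₁ (a₂/a₁)^(3/2).
a₂/a₁ = 5.497, (a₂/a₁)^(3/2) = 12.89.
T₂ = 88.09 × 12.89 = 1135 min.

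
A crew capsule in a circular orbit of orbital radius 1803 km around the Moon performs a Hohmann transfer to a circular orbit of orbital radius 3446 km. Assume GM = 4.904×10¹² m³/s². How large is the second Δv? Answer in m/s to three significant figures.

Δv ≈ 204 m/s

r₁ = 1803 km = 1.803×10⁶ m.
r₂ = 3446 km = 3.446×10⁶ m.
Transfer ellipse a_t = (r₁ + r₂)/2 = 2.624×10⁶ m.
At r₁: circular v_c1 = √(μ/r₁) = 1649 m/s; transfer-perilune v_p = √[μ(2/r₁ − 1/a_t)] = 1890 m/s.
At r₂: circular v_c2 = √(μ/r₂) = 1193 m/s; transfer-apolune v_a = √[μ(2/r₂ − 1/a_t)] = 988.8 m/s.
Δv₂ = v_c2 − v_a = 204.2 m/s.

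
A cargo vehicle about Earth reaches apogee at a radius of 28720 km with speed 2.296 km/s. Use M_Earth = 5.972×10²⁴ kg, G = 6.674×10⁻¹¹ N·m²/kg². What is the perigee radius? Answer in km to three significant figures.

μ = GM = 6.674×10⁻¹¹ × 5.972×10²⁴ = 3.986×10¹⁴ m³/s².
r_a = 2.872×10⁷ m.
Specific energy ε = v²/2 − μ/r = -1.124×10⁷ J/kg, so a = −μ/(2ε) = 1.773×10⁷ m.
The apsides satisfy r_p + r_a = 2a, so the perigee radius is 2a − r_a = 6.734×10⁶ m = 6733.7 km.

perigee radius ≈ 6730 km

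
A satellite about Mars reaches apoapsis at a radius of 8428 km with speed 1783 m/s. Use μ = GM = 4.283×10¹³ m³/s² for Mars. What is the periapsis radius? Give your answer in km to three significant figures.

periapsis radius ≈ 3840 km

r_a = 8.428×10⁶ m.
Specific energy ε = v²/2 − μ/r = -3.492×10⁶ J/kg, so a = −μ/(2ε) = 6.132×10⁶ m.
The apsides satisfy r_p + r_a = 2a, so the periapsis radius is 2a − r_a = 3.836×10⁶ m = 3836.0 km.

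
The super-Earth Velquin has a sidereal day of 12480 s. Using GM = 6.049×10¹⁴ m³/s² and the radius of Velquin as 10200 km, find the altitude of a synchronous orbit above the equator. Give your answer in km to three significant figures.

h_sync ≈ 3160 km

A synchronous orbit has period T, so by Kepler's third law a = (μT²/4π²)^(1/3).
μT²/4π² = 6.049×10¹⁴ × (1.248×10⁴)² / 39.48 = 2.386×10²¹ m³.
a = 1.336×10⁷ m = 13363 km.
Altitude h = a − R = 13363 − 10200 = 3163.4 km.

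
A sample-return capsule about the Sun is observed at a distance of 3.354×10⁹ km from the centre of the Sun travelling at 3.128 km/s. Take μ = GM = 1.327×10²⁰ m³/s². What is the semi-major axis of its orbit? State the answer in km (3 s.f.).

r = 3.354×10¹² m.
Vis-viva rearranged: 1/a = 2/r − v²/μ = 5.963×10⁻¹³ − 7.373×10⁻¹⁴ = 5.226×10⁻¹³ m⁻¹.
a = 1.914×10¹² m = 1.9136×10⁹ km.

a ≈ 1.91×10⁹ km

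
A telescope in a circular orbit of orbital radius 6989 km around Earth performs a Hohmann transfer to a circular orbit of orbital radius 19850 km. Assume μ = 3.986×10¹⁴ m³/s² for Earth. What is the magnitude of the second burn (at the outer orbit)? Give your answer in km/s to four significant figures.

Δv ≈ 1.247 km/s

r₁ = 6989 km = 6.989×10⁶ m.
r₂ = 19850 km = 1.985×10⁷ m.
Transfer ellipse a_t = (r₁ + r₂)/2 = 1.342×10⁷ m.
At r₁: circular v_c1 = √(μ/r₁) = 7552 m/s; transfer-perigee v_p = √[μ(2/r₁ − 1/a_t)] = 9185 m/s.
At r₂: circular v_c2 = √(μ/r₂) = 4481 m/s; transfer-apogee v_a = √[μ(2/r₂ − 1/a_t)] = 3234 m/s.
Δv₂ = v_c2 − v_a = 1247 m/s.
= 1.247 km/s.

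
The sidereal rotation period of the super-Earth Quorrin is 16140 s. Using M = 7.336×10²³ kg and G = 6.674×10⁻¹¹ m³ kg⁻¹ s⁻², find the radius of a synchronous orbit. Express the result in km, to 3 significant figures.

μ = GM = 6.674×10⁻¹¹ × 7.336×10²³ = 4.896×10¹³ m³/s².
A synchronous orbit has period T, so by Kepler's third law a = (μT²/4π²)^(1/3).
μT²/4π² = 4.896×10¹³ × (1.614×10⁴)² / 39.48 = 3.231×10²⁰ m³.
a = 6.862×10⁶ m = 6861.7 km.

r_sync ≈ 6860 km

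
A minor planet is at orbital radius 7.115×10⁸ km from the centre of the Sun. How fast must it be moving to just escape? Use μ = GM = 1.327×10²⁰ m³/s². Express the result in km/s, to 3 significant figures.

v_esc ≈ 19.3 km/s

r = 7.115×10⁸ km = 7.115×10¹¹ m.
Escape speed v_esc = √(2μ/r) = √(2 × 1.327×10²⁰ / 7.115×10¹¹) = √(3.730×10⁸) = 19310 m/s.
= 19.31 km/s.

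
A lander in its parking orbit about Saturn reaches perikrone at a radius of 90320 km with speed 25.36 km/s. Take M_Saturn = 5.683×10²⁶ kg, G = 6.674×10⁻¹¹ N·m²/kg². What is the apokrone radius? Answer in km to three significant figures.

μ = GM = 6.674×10⁻¹¹ × 5.683×10²⁶ = 3.793×10¹⁶ m³/s².
r_p = 9.032×10⁷ m.
Specific energy ε = v²/2 − μ/r = -9.837×10⁷ J/kg, so a = −μ/(2ε) = 1.928×10⁸ m.
The apsides satisfy r_p + r_a = 2a, so the apokrone radius is 2a − r_p = 2.953×10⁸ m = 2.9526×10⁵ km.

apokrone radius ≈ 2.95×10⁵ km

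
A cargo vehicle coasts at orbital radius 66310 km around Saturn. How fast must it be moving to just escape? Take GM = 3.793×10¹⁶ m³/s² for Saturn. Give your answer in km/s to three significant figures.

r = 66310 km = 6.631×10⁷ m.
Escape speed v_esc = √(2μ/r) = √(2 × 3.793×10¹⁶ / 6.631×10⁷) = √(1.144×10⁹) = 33820 m/s.
= 33.82 km/s.

v_esc ≈ 33.8 km/s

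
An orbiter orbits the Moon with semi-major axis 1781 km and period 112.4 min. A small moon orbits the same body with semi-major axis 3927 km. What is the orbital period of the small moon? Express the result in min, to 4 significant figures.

T₂ ≈ 368.0 min

Kepler's third law: T² ∝ a³, so T₂ = T₁ (a₂/a₁)^(3/2).
a₂/a₁ = 2.205, (a₂/a₁)^(3/2) = 3.274.
T₂ = 112.4 × 3.274 = 368.0 min.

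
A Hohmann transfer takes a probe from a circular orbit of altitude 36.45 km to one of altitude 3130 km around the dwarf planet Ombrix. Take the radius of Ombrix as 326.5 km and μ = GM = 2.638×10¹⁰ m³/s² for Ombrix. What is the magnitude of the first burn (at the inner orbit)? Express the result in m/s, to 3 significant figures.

Δv ≈ 93.1 m/s

r₁ = 326.5 + 36.45 = 362.95 km = 3.6295×10⁵ m.
r₂ = 326.5 + 3130 = 3456.5 km = 3.4565×10⁶ m.
Transfer ellipse a_t = (r₁ + r₂)/2 = 1.910×10⁶ m.
At r₁: circular v_c1 = √(μ/r₁) = 269.6 m/s; transfer-periapsis v_p = √[μ(2/r₁ − 1/a_t)] = 362.7 m/s.
Δv₁ = v_p − v_c1 = 93.10 m/s.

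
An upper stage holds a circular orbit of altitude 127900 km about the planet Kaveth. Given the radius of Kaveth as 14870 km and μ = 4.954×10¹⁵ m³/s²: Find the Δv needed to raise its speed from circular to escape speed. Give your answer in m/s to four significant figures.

Δv ≈ 2440 m/s

r = 14870 + 127900 = 142770 km = 1.4277×10⁸ m.
Circular speed v_c = √(μ/r) = 5891 m/s.
Escape speed v_esc = √(2μ/r) = √2 × v_c = 8331 m/s.
Δv = v_esc − v_c = 2440 m/s.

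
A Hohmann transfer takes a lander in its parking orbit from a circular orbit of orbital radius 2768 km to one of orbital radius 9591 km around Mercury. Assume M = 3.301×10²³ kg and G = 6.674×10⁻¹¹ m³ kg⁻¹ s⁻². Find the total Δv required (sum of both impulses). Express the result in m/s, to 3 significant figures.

Δv_total ≈ 1190 m/s

μ = GM = 6.674×10⁻¹¹ × 3.301×10²³ = 2.203×10¹³ m³/s².
r₁ = 2768 km = 2.768×10⁶ m.
r₂ = 9591 km = 9.591×10⁶ m.
Transfer ellipse a_t = (r₁ + r₂)/2 = 6.180×10⁶ m.
At r₁: circular v_c1 = √(μ/r₁) = 2821 m/s; transfer-periherm v_p = √[μ(2/r₁ − 1/a_t)] = 3515 m/s.
Δv₁ = v_p − v_c1 = 693.5 m/s.
At r₂: circular v_c2 = √(μ/r₂) = 1516 m/s; transfer-apoherm v_a = √[μ(2/r₂ − 1/a_t)] = 1014 m/s.
Δv₂ = v_c2 − v_a = 501.2 m/s.
Total Δv = Δv₁ + Δv₂ = 1195 m/s.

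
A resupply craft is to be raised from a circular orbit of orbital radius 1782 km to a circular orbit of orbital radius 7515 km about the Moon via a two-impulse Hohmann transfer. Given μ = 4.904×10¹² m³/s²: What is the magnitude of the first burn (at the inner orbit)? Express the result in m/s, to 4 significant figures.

Δv ≈ 450.4 m/s

r₁ = 1782 km = 1.782×10⁶ m.
r₂ = 7515 km = 7.515×10⁶ m.
Transfer ellipse a_t = (r₁ + r₂)/2 = 4.648×10⁶ m.
At r₁: circular v_c1 = √(μ/r₁) = 1659 m/s; transfer-perilune v_p = √[μ(2/r₁ − 1/a_t)] = 2109 m/s.
Δv₁ = v_p − v_c1 = 450.4 m/s.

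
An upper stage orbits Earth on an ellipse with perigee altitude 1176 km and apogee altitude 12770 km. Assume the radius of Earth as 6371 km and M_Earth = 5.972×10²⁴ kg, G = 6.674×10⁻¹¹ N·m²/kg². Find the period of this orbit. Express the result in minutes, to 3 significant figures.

T ≈ 256 minutes

μ = GM = 6.674×10⁻¹¹ × 5.972×10²⁴ = 3.986×10¹⁴ m³/s².
r_p = 6371 + 1176 = 7547.0 km = 7.5470×10⁶ m.
r_a = 6371 + 12770 = 19141 km = 1.9141×10⁷ m.
Semi-major axis a = (r_p + r_a)/2 = (7547.0 + 19141)/2 = 13344 km = 1.334×10⁷ m.
By Kepler's third law T = 2π√(a³/μ) = 2π × 2.442×10³ = 1.534×10⁴ s.
= 255.7 minutes.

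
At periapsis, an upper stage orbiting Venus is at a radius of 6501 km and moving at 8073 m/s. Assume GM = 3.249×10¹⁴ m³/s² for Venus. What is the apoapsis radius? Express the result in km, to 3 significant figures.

r_p = 6.501×10⁶ m.
Specific energy ε = v²/2 − μ/r = -1.739×10⁷ J/kg, so a = −μ/(2ε) = 9.341×10⁶ m.
The apsides satisfy r_p + r_a = 2a, so the apoapsis radius is 2a − r_p = 1.218×10⁷ m = 12182 km.

apoapsis radius ≈ 12200 km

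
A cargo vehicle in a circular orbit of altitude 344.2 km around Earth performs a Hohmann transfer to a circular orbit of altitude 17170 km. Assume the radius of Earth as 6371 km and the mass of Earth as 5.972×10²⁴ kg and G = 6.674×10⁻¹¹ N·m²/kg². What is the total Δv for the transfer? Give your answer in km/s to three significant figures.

Δv_total ≈ 3.28 km/s

μ = GM = 6.674×10⁻¹¹ × 5.972×10²⁴ = 3.986×10¹⁴ m³/s².
r₁ = 6371 + 344.2 = 6715.2 km = 6.7152×10⁶ m.
r₂ = 6371 + 17170 = 23541 km = 2.3541×10⁷ m.
Transfer ellipse a_t = (r₁ + r₂)/2 = 1.513×10⁷ m.
At r₁: circular v_c1 = √(μ/r₁) = 7704 m/s; transfer-perigee v_p = √[μ(2/r₁ − 1/a_t)] = 9610 m/s.
Δv₁ = v_p − v_c1 = 1906 m/s.
At r₂: circular v_c2 = √(μ/r₂) = 4115 m/s; transfer-apogee v_a = √[μ(2/r₂ − 1/a_t)] = 2741 m/s.
Δv₂ = v_c2 − v_a = 1373 m/s.
Total Δv = Δv₁ + Δv₂ = 3280 m/s = 3.280 km/s.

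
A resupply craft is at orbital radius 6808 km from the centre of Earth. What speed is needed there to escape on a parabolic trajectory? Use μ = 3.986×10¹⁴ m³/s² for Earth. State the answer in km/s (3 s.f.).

v_esc ≈ 10.8 km/s

r = 6808 km = 6.808×10⁶ m.
Escape speed v_esc = √(2μ/r) = √(2 × 3.986×10¹⁴ / 6.808×10⁶) = √(1.171×10⁸) = 10820 m/s.
= 10.82 km/s.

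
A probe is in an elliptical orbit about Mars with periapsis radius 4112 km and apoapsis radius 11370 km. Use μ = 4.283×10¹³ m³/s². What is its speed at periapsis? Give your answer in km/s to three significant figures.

Semi-major axis a = (r_p + r_a)/2 = 7741.0 km = 7.741×10⁶ m.
Vis-viva: v² = μ(2/r − 1/a) = 4.283×10¹³ × (4.864×10⁻⁷ − 1.292×10⁻⁷) = 1.530×10⁷ m²/s².
v = 3911 m/s = 3.911 km/s.

v ≈ 3.91 km/s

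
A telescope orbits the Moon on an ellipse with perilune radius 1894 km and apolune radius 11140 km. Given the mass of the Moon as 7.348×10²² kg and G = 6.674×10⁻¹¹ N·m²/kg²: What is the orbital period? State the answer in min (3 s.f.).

T ≈ 787 min

μ = GM = 6.674×10⁻¹¹ × 7.348×10²² = 4.904×10¹² m³/s².
Semi-major axis a = (r_p + r_a)/2 = (1894.0 + 11140)/2 = 6517.0 km = 6.517×10⁶ m.
By Kepler's third law T = 2π√(a³/μ) = 2π × 7.513×10³ = 4.720×10⁴ s.
= 786.7 min.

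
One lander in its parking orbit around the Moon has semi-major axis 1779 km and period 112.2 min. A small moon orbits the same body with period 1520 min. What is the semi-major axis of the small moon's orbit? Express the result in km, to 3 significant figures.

a₂ ≈ 10100 km

Kepler's third law: a³ ∝ T², so a₂ = a₁ (T₂/T₁)^(2/3).
T₂/T₁ = 13.55, (T₂/T₁)^(2/3) = 5.683.
a₂ = 1779 × 5.683 = 10110 km.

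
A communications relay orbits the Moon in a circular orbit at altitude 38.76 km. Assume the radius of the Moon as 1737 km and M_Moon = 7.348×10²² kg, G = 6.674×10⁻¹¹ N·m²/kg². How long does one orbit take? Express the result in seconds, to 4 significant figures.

T ≈ 6714 seconds

μ = GM = 6.674×10⁻¹¹ × 7.348×10²² = 4.904×10¹² m³/s².
r = 1737 + 38.76 = 1775.8 km = 1.7758×10⁶ m.
Kepler's third law: T = 2π√(r³/μ) = 2π√((1.776×10⁶)³ / 4.904×10¹²).
r³/μ = 1.142×10⁶ s², so T = 2π × 1.069×10³ = 6.714×10³ s.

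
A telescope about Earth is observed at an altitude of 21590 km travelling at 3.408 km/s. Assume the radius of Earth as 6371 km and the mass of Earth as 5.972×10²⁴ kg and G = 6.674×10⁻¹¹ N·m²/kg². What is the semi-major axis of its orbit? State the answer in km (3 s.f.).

μ = GM = 6.674×10⁻¹¹ × 5.972×10²⁴ = 3.986×10¹⁴ m³/s².
r = 6371 + 21590 = 27961 km = 2.796×10⁷ m.
Vis-viva rearranged: 1/a = 2/r − v²/μ = 7.153×10⁻⁸ − 2.914×10⁻⁸ = 4.239×10⁻⁸ m⁻¹.
a = 2.359×10⁷ m = 23592 km.

a ≈ 23600 km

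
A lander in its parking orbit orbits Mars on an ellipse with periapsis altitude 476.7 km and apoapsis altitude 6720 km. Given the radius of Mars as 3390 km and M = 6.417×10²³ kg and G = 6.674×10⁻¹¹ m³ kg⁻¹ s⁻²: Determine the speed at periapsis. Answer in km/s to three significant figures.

v ≈ 4.00 km/s

μ = GM = 6.674×10⁻¹¹ × 6.417×10²³ = 4.283×10¹³ m³/s².
r_p = 3390 + 476.7 = 3866.7 km = 3.8667×10⁶ m.
r_a = 3390 + 6720 = 10110 km = 1.0110×10⁷ m.
Semi-major axis a = (r_p + r_a)/2 = 6988.4 km = 6.988×10⁶ m.
Vis-viva: v² = μ(2/r − 1/a) = 4.283×10¹³ × (5.172×10⁻⁷ − 1.431×10⁻⁷) = 1.602×10⁷ m²/s².
v = 4003 m/s = 4.003 km/s.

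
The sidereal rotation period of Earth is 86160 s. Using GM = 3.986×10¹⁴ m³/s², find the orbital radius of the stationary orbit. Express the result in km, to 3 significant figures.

r_sync ≈ 42200 km

A synchronous orbit has period T, so by Kepler's third law a = (μT²/4π²)^(1/3).
μT²/4π² = 3.986×10¹⁴ × (8.616×10⁴)² / 39.48 = 7.495×10²² m³.
a = 4.216×10⁷ m = 42163 km.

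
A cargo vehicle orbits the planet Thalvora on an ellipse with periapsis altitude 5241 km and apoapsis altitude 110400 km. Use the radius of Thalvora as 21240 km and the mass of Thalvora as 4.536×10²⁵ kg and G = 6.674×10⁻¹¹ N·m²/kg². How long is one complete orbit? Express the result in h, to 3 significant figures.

μ = GM = 6.674×10⁻¹¹ × 4.536×10²⁵ = 3.027×10¹⁵ m³/s².
r_p = 21240 + 5241 = 26481 km = 2.6481×10⁷ m.
r_a = 21240 + 110400 = 131640 km = 1.3164×10⁸ m.
Semi-major axis a = (r_p + r_a)/2 = (26481 + 1.3164×10⁵)/2 = 79060 km = 7.906×10⁷ m.
By Kepler's third law T = 2π√(a³/μ) = 2π × 1.278×10⁴ = 8.028×10⁴ s.
= 22.30 h.

T ≈ 22.3 h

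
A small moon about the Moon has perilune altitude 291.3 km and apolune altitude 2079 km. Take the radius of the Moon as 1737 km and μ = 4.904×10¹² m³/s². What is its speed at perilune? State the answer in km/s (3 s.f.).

r_p = 1737 + 291.3 = 2028.3 km = 2.0283×10⁶ m.
r_a = 1737 + 2079 = 3816.0 km = 3.8160×10⁶ m.
Semi-major axis a = (r_p + r_a)/2 = 2922.2 km = 2.922×10⁶ m.
Vis-viva: v² = μ(2/r − 1/a) = 4.904×10¹² × (9.860×10⁻⁷ − 3.422×10⁻⁷) = 3.157×10⁶ m²/s².
v = 1777 m/s = 1.777 km/s.

v ≈ 1.78 km/s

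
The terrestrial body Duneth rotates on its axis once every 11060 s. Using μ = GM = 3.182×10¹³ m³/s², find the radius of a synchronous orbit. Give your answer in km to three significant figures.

r_sync ≈ 4620 km

A synchronous orbit has period T, so by Kepler's third law a = (μT²/4π²)^(1/3).
μT²/4π² = 3.182×10¹³ × (1.106×10⁴)² / 39.48 = 9.859×10¹⁹ m³.
a = 4.620×10⁶ m = 4619.7 km.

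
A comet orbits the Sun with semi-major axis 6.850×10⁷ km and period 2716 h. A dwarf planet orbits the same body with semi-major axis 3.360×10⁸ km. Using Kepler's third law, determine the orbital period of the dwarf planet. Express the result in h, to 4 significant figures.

T₂ ≈ 29510 h

Kepler's third law: T² ∝ a³, so T₂ = T₁ (a₂/a₁)^(3/2).
a₂/a₁ = 4.905, (a₂/a₁)^(3/2) = 10.86.
T₂ = 2716 × 10.86 = 29510 h.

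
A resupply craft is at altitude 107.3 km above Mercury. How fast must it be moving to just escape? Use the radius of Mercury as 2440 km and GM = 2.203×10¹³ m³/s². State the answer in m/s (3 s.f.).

v_esc ≈ 4160 m/s

r = 2440 + 107.3 = 2547.3 km = 2.5473×10⁶ m.
Escape speed v_esc = √(2μ/r) = √(2 × 2.203×10¹³ / 2.547×10⁶) = √(1.730×10⁷) = 4159 m/s.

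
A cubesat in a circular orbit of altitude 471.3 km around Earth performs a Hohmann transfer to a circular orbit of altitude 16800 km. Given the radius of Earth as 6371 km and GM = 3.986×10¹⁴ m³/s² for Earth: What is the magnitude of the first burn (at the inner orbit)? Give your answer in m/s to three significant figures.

r₁ = 6371 + 471.3 = 6842.3 km = 6.8423×10⁶ m.
r₂ = 6371 + 16800 = 23171 km = 2.3171×10⁷ m.
Transfer ellipse a_t = (r₁ + r₂)/2 = 1.501×10⁷ m.
At r₁: circular v_c1 = √(μ/r₁) = 7633 m/s; transfer-perigee v_p = √[μ(2/r₁ − 1/a_t)] = 9484 m/s.
Δv₁ = v_p − v_c1 = 1852 m/s.

Δv ≈ 1850 m/s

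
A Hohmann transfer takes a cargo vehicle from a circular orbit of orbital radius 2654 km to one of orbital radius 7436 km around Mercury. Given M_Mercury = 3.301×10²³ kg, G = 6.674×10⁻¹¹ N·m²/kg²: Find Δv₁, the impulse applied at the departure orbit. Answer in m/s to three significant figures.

Δv ≈ 617 m/s

μ = GM = 6.674×10⁻¹¹ × 3.301×10²³ = 2.203×10¹³ m³/s².
r₁ = 2654 km = 2.654×10⁶ m.
r₂ = 7436 km = 7.436×10⁶ m.
Transfer ellipse a_t = (r₁ + r₂)/2 = 5.045×10⁶ m.
At r₁: circular v_c1 = √(μ/r₁) = 2881 m/s; transfer-periherm v_p = √[μ(2/r₁ − 1/a_t)] = 3498 m/s.
Δv₁ = v_p − v_c1 = 616.7 m/s.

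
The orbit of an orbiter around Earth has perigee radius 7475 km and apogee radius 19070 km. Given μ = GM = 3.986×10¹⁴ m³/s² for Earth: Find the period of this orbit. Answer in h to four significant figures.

Semi-major axis a = (r_p + r_a)/2 = (7475.0 + 19070)/2 = 13272 km = 1.327×10⁷ m.
By Kepler's third law T = 2π√(a³/μ) = 2π × 2.422×10³ = 1.522×10⁴ s.
= 4.227 h.

T ≈ 4.227 h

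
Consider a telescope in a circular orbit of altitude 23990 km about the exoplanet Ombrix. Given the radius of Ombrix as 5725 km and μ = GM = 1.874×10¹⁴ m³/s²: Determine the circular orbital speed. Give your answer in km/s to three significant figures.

v ≈ 2.51 km/s

r = 5725 + 23990 = 29715 km = 2.9715×10⁷ m.
For a circular orbit v = √(μ/r) = √(1.874×10¹⁴ / 2.972×10⁷) = √(6.307×10⁶) = 2511 m/s.
That is 2.511 km/s.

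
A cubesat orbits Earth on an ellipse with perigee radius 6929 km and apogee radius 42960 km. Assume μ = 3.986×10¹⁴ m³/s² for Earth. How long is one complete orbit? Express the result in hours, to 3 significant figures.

T ≈ 10.9 hours

Semi-major axis a = (r_p + r_a)/2 = (6929.0 + 42960)/2 = 24944 km = 2.494×10⁷ m.
By Kepler's third law T = 2π√(a³/μ) = 2π × 6.240×10³ = 3.921×10⁴ s.
= 10.89 hours.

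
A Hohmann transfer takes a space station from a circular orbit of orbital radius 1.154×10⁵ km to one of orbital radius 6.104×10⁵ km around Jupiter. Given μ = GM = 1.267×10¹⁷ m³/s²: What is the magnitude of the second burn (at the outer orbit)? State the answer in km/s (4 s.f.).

r₁ = 1.154×10⁵ km = 1.154×10⁸ m.
r₂ = 6.104×10⁵ km = 6.104×10⁸ m.
Transfer ellipse a_t = (r₁ + r₂)/2 = 3.629×10⁸ m.
At r₁: circular v_c1 = √(μ/r₁) = 33130 m/s; transfer-perijove v_p = √[μ(2/r₁ − 1/a_t)] = 42970 m/s.
At r₂: circular v_c2 = √(μ/r₂) = 14410 m/s; transfer-apojove v_a = √[μ(2/r₂ − 1/a_t)] = 8124 m/s.
Δv₂ = v_c2 − v_a = 6283 m/s.
= 6.283 km/s.

Δv ≈ 6.283 km/s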